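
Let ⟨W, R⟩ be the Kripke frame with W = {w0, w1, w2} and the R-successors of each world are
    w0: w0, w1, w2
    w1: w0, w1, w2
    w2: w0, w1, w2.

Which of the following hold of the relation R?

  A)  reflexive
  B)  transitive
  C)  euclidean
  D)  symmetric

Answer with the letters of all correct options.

(A) reflexive: each world relates to itself.
(B) transitive: R is closed under composition.
(C) euclidean: any two R-successors of the same world are R-related.
(D) symmetric: every R-edge is matched by its reverse.

A, B, C, D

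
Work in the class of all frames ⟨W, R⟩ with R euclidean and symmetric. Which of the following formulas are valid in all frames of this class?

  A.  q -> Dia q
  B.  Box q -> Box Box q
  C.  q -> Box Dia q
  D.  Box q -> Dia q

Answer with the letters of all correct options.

B, C

A symmetric euclidean relation is transitive (uRv and vRw give vRu by symmetry, then uRw by the euclidean condition, applied at v).
(A) the dual of axiom T: valid iff R is reflexive. Such an R need not be reflexive — not valid.
(B) axiom 4: valid iff R is transitive. Every such R is transitive — valid.
(C) q -> Box Dia q is axiom B, which corresponds to symmetry. Every such R is symmetric — valid.
(D) Box q -> Dia q is axiom D, which corresponds to seriality. Such an R need not be serial — not valid.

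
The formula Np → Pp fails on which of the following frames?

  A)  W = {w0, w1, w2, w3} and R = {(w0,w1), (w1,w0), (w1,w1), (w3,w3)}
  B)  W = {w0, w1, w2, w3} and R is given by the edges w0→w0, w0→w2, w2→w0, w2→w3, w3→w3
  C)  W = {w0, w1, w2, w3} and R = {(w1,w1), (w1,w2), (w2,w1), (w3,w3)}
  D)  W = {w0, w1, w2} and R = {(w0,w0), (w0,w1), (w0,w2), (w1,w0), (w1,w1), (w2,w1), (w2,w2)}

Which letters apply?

A, B, C

The schema Np → Pp is axiom D; it is valid on a frame iff R is serial.
(A) R is not serial (w2 has no R-successor), so the schema fails here.
(B) R is not serial (w1 has no R-successor), so the schema fails here.
(C) R is not serial (w0 has no R-successor), so the schema fails here.
(D) R is serial (every world has an R-successor), so the schema is valid here.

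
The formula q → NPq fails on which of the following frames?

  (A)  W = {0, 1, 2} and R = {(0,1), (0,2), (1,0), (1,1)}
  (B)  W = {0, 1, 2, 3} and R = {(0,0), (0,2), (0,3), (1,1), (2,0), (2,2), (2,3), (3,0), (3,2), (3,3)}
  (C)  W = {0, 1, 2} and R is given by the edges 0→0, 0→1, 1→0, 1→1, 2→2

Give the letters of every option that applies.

The schema q → NPq is axiom B; it is valid on a frame iff R is symmetric.
(A) R is not symmetric (0 R 2 but not 2 R 0), so the schema fails here.
(B) R is symmetric (every R-edge is matched by its reverse), so the schema is valid here.
(C) R is symmetric (every R-edge is matched by its reverse), so the schema is valid here.

A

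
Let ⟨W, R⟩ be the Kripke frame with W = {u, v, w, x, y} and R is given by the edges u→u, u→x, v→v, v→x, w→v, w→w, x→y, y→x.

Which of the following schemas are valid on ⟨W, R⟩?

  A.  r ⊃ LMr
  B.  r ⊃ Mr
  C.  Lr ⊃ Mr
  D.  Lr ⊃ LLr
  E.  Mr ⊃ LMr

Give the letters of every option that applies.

R is not reflexive: not x R x.
R is not symmetric: u R x but not x R u.
R is not transitive: u R x and x R y but not u R y.
R is not euclidean: u R x and u R u but not x R u.
R is serial: every world has an R-successor.
(A) r ⊃ LMr (axiom B) characterises the symmetric frames. R is not symmetric — not valid.
(B) r ⊃ Mr (the dual of axiom T) characterises the reflexive frames. R is not reflexive — not valid.
(C) Lr ⊃ Mr is axiom D; it is valid on a frame exactly when R is serial. R is serial, so valid.
(D) Lr ⊃ LLr is axiom 4, which corresponds to transitivity. R is not transitive — not valid.
(E) Mr ⊃ LMr is axiom 5; it is valid on a frame exactly when R is euclidean. R is not euclidean, so not valid.

C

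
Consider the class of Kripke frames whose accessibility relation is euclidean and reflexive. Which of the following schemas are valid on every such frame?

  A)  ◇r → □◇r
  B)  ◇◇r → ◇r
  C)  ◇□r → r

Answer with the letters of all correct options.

A reflexive euclidean relation is also symmetric (from wRw and wRv the euclidean condition gives vRw) and hence transitive; it is an equivalence relation.
(A) ◇r → □◇r is axiom 5, which corresponds to the euclidean property. Every such R is euclidean — valid.
(B) ◇◇r → ◇r (the dual of axiom 4) characterises the transitive frames. Every such R is transitive — valid.
(C) the dual of axiom B: valid iff R is symmetric. Every such R is symmetric — valid.

A, B, C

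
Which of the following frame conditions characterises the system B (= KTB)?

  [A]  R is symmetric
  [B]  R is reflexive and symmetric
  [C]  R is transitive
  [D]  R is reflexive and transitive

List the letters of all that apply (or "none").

B

(A) this class determines KB, not B (= KTB).
(B) B (= KTB) is sound and complete for exactly this class.
(C) this class determines K4, not B (= KTB).
(D) this class determines S4, not B (= KTB).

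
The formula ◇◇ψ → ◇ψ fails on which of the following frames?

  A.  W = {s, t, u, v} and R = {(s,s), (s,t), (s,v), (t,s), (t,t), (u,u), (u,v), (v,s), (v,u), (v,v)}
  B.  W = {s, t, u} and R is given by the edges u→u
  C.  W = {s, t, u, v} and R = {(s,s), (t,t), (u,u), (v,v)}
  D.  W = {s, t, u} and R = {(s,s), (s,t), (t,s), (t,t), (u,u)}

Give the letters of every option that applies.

The schema ◇◇ψ → ◇ψ is the dual of axiom 4; it is valid on a frame iff R is transitive.
(A) R is not transitive (s R v and v R u but not s R u), so the schema fails here.
(B) R is transitive (R is closed under composition), so the schema is valid here.
(C) R is transitive (R is closed under composition), so the schema is valid here.
(D) R is transitive (R is closed under composition), so the schema is valid here.

A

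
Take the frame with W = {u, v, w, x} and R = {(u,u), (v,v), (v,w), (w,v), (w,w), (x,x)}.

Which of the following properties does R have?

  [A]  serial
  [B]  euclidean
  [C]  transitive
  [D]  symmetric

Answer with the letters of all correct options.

(A) serial: every world has an R-successor.
(B) euclidean: any two R-successors of the same world are R-related.
(C) transitive: R is closed under composition.
(D) symmetric: every R-edge is matched by its reverse.

A, B, C, D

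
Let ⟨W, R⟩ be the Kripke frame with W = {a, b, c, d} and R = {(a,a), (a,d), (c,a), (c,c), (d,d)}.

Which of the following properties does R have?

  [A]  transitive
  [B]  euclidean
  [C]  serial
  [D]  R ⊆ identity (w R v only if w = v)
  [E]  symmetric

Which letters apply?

none

(A) not transitive: c R a and a R d but not c R d.
(B) not euclidean: a R d and a R a but not d R a.
(C) not serial: b has no R-successor.
(D) not ⊆ identity: a R d with a ≠ d.
(E) not symmetric: a R d but not d R a.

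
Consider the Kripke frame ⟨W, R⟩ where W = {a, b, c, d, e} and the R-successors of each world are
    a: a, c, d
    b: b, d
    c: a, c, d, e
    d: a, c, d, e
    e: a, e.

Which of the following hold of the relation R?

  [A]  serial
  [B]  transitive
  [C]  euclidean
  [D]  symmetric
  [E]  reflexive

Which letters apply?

(A) serial: every world has an R-successor.
(B) not transitive: a R c and c R e but not a R e.
(C) not euclidean: b R d and b R b but not d R b.
(D) not symmetric: b R d but not d R b.
(E) reflexive: each world relates to itself.

A, E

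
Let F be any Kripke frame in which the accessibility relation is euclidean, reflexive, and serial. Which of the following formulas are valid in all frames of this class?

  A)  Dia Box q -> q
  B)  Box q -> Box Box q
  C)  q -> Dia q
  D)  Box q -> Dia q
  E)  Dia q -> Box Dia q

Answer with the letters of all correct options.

A, B, C, D, E

A relation that is euclidean, reflexive, and serial is also symmetric and transitive.
(A) Dia Box q -> q (the dual of axiom B) characterises the symmetric frames. Every such R is symmetric — valid.
(B) Box q -> Box Box q (axiom 4) characterises the transitive frames. Every such R is transitive — valid.
(C) q -> Dia q (the dual of axiom T) characterises the reflexive frames. Every such R is reflexive — valid.
(D) Box q -> Dia q is axiom D, which corresponds to seriality. Every such R is serial — valid.
(E) Dia q -> Box Dia q is axiom 5, which corresponds to the euclidean property. Every such R is euclidean — valid.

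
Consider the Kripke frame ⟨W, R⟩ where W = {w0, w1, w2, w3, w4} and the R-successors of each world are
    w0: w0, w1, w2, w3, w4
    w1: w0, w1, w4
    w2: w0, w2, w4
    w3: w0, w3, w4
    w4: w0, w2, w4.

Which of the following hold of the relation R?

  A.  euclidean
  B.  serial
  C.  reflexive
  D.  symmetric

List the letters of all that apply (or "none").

(A) not euclidean: w0 R w1 and w0 R w2 but not w1 R w2.
(B) serial: every world has an R-successor.
(C) reflexive: each world relates to itself.
(D) not symmetric: w1 R w4 but not w4 R w1.

B, C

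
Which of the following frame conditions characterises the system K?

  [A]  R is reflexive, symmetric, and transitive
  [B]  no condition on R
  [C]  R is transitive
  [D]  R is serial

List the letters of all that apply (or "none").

(A) this class determines S5, not K.
(B) K is sound and complete for exactly this class.
(C) this class determines K4, not K.
(D) this class determines D, not K.

B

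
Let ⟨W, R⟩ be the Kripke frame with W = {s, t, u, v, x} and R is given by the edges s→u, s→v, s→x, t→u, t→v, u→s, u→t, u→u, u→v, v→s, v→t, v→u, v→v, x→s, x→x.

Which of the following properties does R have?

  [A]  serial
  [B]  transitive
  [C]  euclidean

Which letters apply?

(A) serial: every world has an R-successor.
(B) not transitive: s R u and u R s but not s R s.
(C) not euclidean: s R u and s R x but not u R x.

A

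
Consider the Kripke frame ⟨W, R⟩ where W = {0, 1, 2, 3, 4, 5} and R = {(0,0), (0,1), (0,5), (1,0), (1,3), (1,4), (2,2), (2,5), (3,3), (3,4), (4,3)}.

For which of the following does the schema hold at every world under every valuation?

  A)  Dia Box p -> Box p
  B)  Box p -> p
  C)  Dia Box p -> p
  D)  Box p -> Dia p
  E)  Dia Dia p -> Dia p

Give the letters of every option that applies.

R is not reflexive: not 1 R 1.
R is not symmetric: 0 R 5 but not 5 R 0.
R is not transitive: 0 R 1 and 1 R 3 but not 0 R 3.
R is not euclidean: 0 R 1 and 0 R 5 but not 1 R 5.
R is not serial: 5 has no R-successor.
(A) Dia Box p -> Box p (the dual of axiom 5) characterises the euclidean frames. R is not euclidean — not valid.
(B) Box p -> p (axiom T) characterises the reflexive frames. R is not reflexive — not valid.
(C) the dual of axiom B: valid iff R is symmetric. R is not symmetric — not valid.
(D) axiom D: valid iff R is serial. R is not serial — not valid.
(E) Dia Dia p -> Dia p is the dual of axiom 4, which corresponds to transitivity. R is not transitive — not valid.

none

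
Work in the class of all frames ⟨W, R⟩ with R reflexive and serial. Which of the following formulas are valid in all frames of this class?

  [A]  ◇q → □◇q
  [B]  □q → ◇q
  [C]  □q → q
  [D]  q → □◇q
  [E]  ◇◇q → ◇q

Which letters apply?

B, C

(A) axiom 5: valid iff R is euclidean. Such an R need not be euclidean — not valid.
(B) □q → ◇q is axiom D, which corresponds to seriality. Every such R is serial — valid.
(C) □q → q is axiom T; it is valid on a frame exactly when R is reflexive. Every such R is reflexive, so valid.
(D) q → □◇q is axiom B, which corresponds to symmetry. Such an R need not be symmetric — not valid.
(E) ◇◇q → ◇q is the dual of axiom 4; it is valid on a frame exactly when R is transitive. Such an R need not be transitive, so not valid.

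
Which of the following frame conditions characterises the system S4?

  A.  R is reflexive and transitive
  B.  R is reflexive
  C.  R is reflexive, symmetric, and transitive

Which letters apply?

(A) S4 is sound and complete for exactly this class.
(B) this class determines T (= KT), not S4.
(C) this class determines S5, not S4.

A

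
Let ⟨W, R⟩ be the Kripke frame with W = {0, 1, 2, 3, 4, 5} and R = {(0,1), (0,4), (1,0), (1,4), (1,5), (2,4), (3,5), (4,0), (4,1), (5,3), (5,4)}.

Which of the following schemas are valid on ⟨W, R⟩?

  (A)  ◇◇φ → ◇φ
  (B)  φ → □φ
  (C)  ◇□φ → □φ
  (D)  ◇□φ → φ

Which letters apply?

none

R is not symmetric: 1 R 5 but not 5 R 1.
R is not transitive: 0 R 1 and 1 R 0 but not 0 R 0.
R is not euclidean: 1 R 0 and 1 R 5 but not 0 R 5.
R is not a subset of the identity: 0 R 1 with 0 ≠ 1.
(A) the dual of axiom 4: valid iff R is transitive. R is not transitive — not valid.
(B) φ → □φ (equivalent to ◇p→p) corresponds to R being a subset of the identity. Here R ⊄ identity, so not valid.
(C) the dual of axiom 5: valid iff R is euclidean. R is not euclidean — not valid.
(D) ◇□φ → φ is the dual of axiom B; it is valid on a frame exactly when R is symmetric. R is not symmetric, so not valid.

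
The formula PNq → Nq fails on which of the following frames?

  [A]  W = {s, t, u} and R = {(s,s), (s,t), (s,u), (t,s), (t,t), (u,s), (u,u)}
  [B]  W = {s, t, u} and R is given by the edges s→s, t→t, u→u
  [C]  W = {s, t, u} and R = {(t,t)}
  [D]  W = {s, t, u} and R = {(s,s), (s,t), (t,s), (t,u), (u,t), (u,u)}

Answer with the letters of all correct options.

A, D

The schema PNq → Nq is the dual of axiom 5; it is valid on a frame iff R is euclidean.
(A) R is not euclidean (s R t and s R u but not t R u), so the schema fails here.
(B) R is euclidean (any two R-successors of the same world are R-related), so the schema is valid here.
(C) R is euclidean (any two R-successors of the same world are R-related), so the schema is valid here.
(D) R is not euclidean (t R s and t R u but not s R u), so the schema fails here.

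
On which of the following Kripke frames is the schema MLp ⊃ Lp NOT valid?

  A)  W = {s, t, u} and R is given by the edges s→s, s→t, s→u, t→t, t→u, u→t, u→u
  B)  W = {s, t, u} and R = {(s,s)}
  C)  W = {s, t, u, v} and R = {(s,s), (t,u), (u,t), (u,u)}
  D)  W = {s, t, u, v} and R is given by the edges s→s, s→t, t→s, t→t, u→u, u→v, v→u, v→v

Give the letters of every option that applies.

The schema MLp ⊃ Lp is the dual of axiom 5; it is valid on a frame iff R is euclidean.
(A) R is not euclidean (s R t and s R s but not t R s), so the schema fails here.
(B) R is euclidean (any two R-successors of the same world are R-related), so the schema is valid here.
(C) R is not euclidean (u R t and u R t but not t R t), so the schema fails here.
(D) R is euclidean (any two R-successors of the same world are R-related), so the schema is valid here.

A, C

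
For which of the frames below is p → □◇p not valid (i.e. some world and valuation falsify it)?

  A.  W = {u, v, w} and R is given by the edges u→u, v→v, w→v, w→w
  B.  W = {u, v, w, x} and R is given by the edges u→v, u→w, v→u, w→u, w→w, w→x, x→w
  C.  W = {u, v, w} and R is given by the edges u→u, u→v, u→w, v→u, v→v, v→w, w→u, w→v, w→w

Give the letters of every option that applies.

The schema p → □◇p is axiom B; it is valid on a frame iff R is symmetric.
(A) R is not symmetric (w R v but not v R w), so the schema fails here.
(B) R is symmetric (every R-edge is matched by its reverse), so the schema is valid here.
(C) R is symmetric (every R-edge is matched by its reverse), so the schema is valid here.

A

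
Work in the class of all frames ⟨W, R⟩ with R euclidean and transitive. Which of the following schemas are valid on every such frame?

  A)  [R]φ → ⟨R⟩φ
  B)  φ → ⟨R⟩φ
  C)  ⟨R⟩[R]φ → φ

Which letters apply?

(A) [R]φ → ⟨R⟩φ is axiom D, which corresponds to seriality. Such an R need not be serial — not valid.
(B) the dual of axiom T: valid iff R is reflexive. Such an R need not be reflexive — not valid.
(C) ⟨R⟩[R]φ → φ is the dual of axiom B, which corresponds to symmetry. Such an R need not be symmetric — not valid.

none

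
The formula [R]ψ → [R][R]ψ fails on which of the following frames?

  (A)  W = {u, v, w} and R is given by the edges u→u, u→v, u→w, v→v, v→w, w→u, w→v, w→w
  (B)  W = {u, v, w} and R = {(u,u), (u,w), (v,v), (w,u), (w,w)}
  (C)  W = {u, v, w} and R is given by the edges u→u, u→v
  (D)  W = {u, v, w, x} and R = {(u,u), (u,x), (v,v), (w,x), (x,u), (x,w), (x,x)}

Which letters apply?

A, D

The schema [R]ψ → [R][R]ψ is axiom 4; it is valid on a frame iff R is transitive.
(A) R is not transitive (v R w and w R u but not v R u), so the schema fails here.
(B) R is transitive (R is closed under composition), so the schema is valid here.
(C) R is transitive (R is closed under composition), so the schema is valid here.
(D) R is not transitive (u R x and x R w but not u R w), so the schema fails here.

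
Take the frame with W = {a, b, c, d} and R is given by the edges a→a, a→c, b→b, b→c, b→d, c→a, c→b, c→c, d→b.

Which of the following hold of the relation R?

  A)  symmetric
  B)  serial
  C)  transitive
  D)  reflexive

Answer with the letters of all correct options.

A, B

(A) symmetric: every R-edge is matched by its reverse.
(B) serial: every world has an R-successor.
(C) not transitive: a R c and c R b but not a R b.
(D) not reflexive: not d R d.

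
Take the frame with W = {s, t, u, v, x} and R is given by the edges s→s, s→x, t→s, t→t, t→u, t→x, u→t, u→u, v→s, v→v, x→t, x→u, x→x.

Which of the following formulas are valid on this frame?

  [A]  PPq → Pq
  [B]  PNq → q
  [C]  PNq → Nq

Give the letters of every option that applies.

R is not symmetric: s R x but not x R s.
R is not transitive: s R x and x R t but not s R t.
R is not euclidean: s R x and s R s but not x R s.
(A) PPq → Pq (the dual of axiom 4) characterises the transitive frames. R is not transitive — not valid.
(B) PNq → q (the dual of axiom B) characterises the symmetric frames. R is not symmetric — not valid.
(C) the dual of axiom 5: valid iff R is euclidean. R is not euclidean — not valid.

none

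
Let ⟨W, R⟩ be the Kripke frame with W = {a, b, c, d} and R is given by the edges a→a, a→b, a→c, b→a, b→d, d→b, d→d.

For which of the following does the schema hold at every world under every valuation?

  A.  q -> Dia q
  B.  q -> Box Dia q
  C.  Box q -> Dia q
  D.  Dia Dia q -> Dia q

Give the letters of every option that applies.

R is not reflexive: not b R b.
R is not symmetric: a R c but not c R a.
R is not transitive: a R b and b R d but not a R d.
R is not serial: c has no R-successor.
(A) q -> Dia q is the dual of axiom T, which corresponds to reflexivity. R is not reflexive — not valid.
(B) q -> Box Dia q (axiom B) characterises the symmetric frames. R is not symmetric — not valid.
(C) axiom D: valid iff R is serial. R is not serial — not valid.
(D) Dia Dia q -> Dia q is the dual of axiom 4, which corresponds to transitivity. R is not transitive — not valid.

none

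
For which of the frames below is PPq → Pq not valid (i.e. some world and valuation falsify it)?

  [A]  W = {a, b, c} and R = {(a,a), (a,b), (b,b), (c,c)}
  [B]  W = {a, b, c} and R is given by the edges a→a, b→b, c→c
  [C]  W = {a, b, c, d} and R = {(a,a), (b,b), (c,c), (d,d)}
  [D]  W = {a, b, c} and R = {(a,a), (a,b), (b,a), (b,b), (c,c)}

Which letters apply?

The schema PPq → Pq is the dual of axiom 4; it is valid on a frame iff R is transitive.
(A) R is transitive (R is closed under composition), so the schema is valid here.
(B) R is transitive (R is closed under composition), so the schema is valid here.
(C) R is transitive (R is closed under composition), so the schema is valid here.
(D) R is transitive (R is closed under composition), so the schema is valid here.

none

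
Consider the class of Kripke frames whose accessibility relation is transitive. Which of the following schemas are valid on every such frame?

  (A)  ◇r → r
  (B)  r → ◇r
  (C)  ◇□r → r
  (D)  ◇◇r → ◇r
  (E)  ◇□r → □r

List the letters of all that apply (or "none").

D

(A) ◇r → r is valid only on frames where every R-edge is a self-loop. Such an R need not be a subset of the identity — not valid.
(B) r → ◇r is the dual of axiom T; it is valid on a frame exactly when R is reflexive. Such an R need not be reflexive, so not valid.
(C) ◇□r → r (the dual of axiom B) characterises the symmetric frames. Such an R need not be symmetric — not valid.
(D) ◇◇r → ◇r is the dual of axiom 4; it is valid on a frame exactly when R is transitive. Every such R is transitive, so valid.
(E) ◇□r → □r is the dual of axiom 5; it is valid on a frame exactly when R is euclidean. Such an R need not be euclidean, so not valid.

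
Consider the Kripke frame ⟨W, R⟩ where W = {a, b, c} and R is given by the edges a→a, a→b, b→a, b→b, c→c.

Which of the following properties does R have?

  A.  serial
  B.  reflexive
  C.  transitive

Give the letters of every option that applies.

A, B, C

(A) serial: every world has an R-successor.
(B) reflexive: each world relates to itself.
(C) transitive: R is closed under composition.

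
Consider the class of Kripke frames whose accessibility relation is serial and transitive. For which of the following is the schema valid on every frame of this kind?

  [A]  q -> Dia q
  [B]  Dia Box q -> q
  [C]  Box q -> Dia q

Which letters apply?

C

(A) q -> Dia q (the dual of axiom T) characterises the reflexive frames. Such an R need not be reflexive — not valid.
(B) Dia Box q -> q is the dual of axiom B, which corresponds to symmetry. Such an R need not be symmetric — not valid.
(C) Box q -> Dia q is axiom D, which corresponds to seriality. Every such R is serial — valid.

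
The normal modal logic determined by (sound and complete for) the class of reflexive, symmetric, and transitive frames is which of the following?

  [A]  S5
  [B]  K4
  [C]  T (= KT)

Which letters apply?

A

(A) S5 is determined by exactly this class.
(B) K4 is determined by the class of transitive frames.
(C) T (= KT) is determined by the class of reflexive frames.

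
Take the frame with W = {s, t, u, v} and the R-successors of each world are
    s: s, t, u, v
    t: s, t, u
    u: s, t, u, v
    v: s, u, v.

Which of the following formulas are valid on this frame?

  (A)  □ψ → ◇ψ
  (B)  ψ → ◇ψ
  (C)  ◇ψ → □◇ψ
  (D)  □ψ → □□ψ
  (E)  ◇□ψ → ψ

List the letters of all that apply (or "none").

R is reflexive: each world relates to itself.
R is symmetric: every R-edge is matched by its reverse.
R is not transitive: t R s and s R v but not t R v.
R is not euclidean: s R t and s R v but not t R v.
R is serial: every world has an R-successor.
(A) □ψ → ◇ψ is axiom D; it is valid on a frame exactly when R is serial. R is serial, so valid.
(B) ψ → ◇ψ is the dual of axiom T; it is valid on a frame exactly when R is reflexive. R is reflexive, so valid.
(C) axiom 5: valid iff R is euclidean. R is not euclidean — not valid.
(D) □ψ → □□ψ is axiom 4, which corresponds to transitivity. R is not transitive — not valid.
(E) ◇□ψ → ψ (the dual of axiom B) characterises the symmetric frames. R is symmetric — valid.

A, B, E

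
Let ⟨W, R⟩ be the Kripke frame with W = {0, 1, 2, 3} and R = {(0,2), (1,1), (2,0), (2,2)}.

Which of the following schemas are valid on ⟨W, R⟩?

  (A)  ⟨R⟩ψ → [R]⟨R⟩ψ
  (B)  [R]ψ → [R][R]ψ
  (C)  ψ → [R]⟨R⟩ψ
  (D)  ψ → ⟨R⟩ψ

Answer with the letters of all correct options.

C

R is not reflexive: not 0 R 0.
R is symmetric: every R-edge is matched by its reverse.
R is not transitive: 0 R 2 and 2 R 0 but not 0 R 0.
R is not euclidean: 2 R 0 and 2 R 0 but not 0 R 0.
(A) ⟨R⟩ψ → [R]⟨R⟩ψ is axiom 5, which corresponds to the euclidean property. R is not euclidean — not valid.
(B) [R]ψ → [R][R]ψ is axiom 4; it is valid on a frame exactly when R is transitive. R is not transitive, so not valid.
(C) axiom B: valid iff R is symmetric. R is symmetric — valid.
(D) the dual of axiom T: valid iff R is reflexive. R is not reflexive — not valid.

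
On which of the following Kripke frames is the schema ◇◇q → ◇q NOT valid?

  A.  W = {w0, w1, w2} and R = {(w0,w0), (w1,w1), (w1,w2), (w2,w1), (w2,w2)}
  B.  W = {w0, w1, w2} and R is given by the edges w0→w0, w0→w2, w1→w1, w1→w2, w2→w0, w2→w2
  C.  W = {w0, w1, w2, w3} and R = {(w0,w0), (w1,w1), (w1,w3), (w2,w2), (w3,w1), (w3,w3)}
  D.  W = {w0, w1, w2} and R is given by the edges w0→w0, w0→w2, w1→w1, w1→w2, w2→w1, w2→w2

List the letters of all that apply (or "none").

The schema ◇◇q → ◇q is the dual of axiom 4; it is valid on a frame iff R is transitive.
(A) R is transitive (R is closed under composition), so the schema is valid here.
(B) R is not transitive (w1 R w2 and w2 R w0 but not w1 R w0), so the schema fails here.
(C) R is transitive (R is closed under composition), so the schema is valid here.
(D) R is not transitive (w0 R w2 and w2 R w1 but not w0 R w1), so the schema fails here.

B, D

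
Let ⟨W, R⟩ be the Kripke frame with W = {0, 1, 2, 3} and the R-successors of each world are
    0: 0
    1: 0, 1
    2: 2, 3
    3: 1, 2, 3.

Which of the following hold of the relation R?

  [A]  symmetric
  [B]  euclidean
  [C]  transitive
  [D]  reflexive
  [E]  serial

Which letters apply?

(A) not symmetric: 1 R 0 but not 0 R 1.
(B) not euclidean: 1 R 0 and 1 R 1 but not 0 R 1.
(C) not transitive: 2 R 3 and 3 R 1 but not 2 R 1.
(D) reflexive: each world relates to itself.
(E) serial: every world has an R-successor.

D, E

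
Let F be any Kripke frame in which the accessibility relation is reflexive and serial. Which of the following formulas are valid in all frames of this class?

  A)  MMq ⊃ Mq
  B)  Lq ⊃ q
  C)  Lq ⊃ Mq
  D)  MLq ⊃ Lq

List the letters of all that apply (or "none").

B, C

(A) the dual of axiom 4: valid iff R is transitive. Such an R need not be transitive — not valid.
(B) Lq ⊃ q (axiom T) characterises the reflexive frames. Every such R is reflexive — valid.
(C) Lq ⊃ Mq (axiom D) characterises the serial frames. Every such R is serial — valid.
(D) the dual of axiom 5: valid iff R is euclidean. Such an R need not be euclidean — not valid.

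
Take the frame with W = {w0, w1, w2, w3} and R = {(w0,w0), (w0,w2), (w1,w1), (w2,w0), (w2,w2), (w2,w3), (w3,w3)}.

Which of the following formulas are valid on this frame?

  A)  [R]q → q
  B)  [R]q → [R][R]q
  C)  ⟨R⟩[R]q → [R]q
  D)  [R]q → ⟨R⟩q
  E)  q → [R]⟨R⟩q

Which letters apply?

R is reflexive: each world relates to itself.
R is not symmetric: w2 R w3 but not w3 R w2.
R is not transitive: w0 R w2 and w2 R w3 but not w0 R w3.
R is not euclidean: w2 R w0 and w2 R w3 but not w0 R w3.
R is serial: every world has an R-successor.
(A) [R]q → q (axiom T) characterises the reflexive frames. R is reflexive — valid.
(B) [R]q → [R][R]q is axiom 4, which corresponds to transitivity. R is not transitive — not valid.
(C) the dual of axiom 5: valid iff R is euclidean. R is not euclidean — not valid.
(D) axiom D: valid iff R is serial. R is serial — valid.
(E) q → [R]⟨R⟩q is axiom B, which corresponds to symmetry. R is not symmetric — not valid.

A, D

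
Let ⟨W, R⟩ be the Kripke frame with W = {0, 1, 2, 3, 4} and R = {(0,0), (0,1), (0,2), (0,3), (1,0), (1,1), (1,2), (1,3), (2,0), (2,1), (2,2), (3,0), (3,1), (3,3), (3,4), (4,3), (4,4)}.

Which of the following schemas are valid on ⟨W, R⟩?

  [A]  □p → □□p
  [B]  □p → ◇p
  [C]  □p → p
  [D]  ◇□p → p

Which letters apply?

B, C, D

R is reflexive: each world relates to itself.
R is symmetric: every R-edge is matched by its reverse.
R is not transitive: 0 R 3 and 3 R 4 but not 0 R 4.
R is serial: every world has an R-successor.
(A) □p → □□p is axiom 4, which corresponds to transitivity. R is not transitive — not valid.
(B) □p → ◇p is axiom D; it is valid on a frame exactly when R is serial. R is serial, so valid.
(C) □p → p is axiom T; it is valid on a frame exactly when R is reflexive. R is reflexive, so valid.
(D) the dual of axiom B: valid iff R is symmetric. R is symmetric — valid.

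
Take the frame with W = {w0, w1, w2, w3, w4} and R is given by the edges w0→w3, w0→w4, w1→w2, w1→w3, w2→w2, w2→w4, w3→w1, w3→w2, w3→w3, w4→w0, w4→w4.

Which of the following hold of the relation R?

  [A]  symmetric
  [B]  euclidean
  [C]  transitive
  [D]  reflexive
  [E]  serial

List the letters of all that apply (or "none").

(A) not symmetric: w0 R w3 but not w3 R w0.
(B) not euclidean: w0 R w3 and w0 R w4 but not w3 R w4.
(C) not transitive: w0 R w3 and w3 R w1 but not w0 R w1.
(D) not reflexive: not w0 R w0.
(E) serial: every world has an R-successor.

E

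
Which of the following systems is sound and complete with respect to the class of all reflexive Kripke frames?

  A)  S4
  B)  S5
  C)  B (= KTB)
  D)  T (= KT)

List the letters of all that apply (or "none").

(A) S4 is determined by the class of reflexive and transitive frames.
(B) S5 is determined by the class of reflexive, symmetric, and transitive frames.
(C) B (= KTB) is determined by the class of reflexive and symmetric frames.
(D) T (= KT) is determined by exactly this class.

D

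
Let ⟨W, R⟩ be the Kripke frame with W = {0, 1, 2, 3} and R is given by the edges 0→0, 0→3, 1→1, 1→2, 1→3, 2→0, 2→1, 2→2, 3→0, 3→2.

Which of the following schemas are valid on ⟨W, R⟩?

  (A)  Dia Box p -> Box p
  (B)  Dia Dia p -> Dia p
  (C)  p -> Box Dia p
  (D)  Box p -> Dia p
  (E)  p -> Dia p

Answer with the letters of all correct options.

D

R is not reflexive: not 3 R 3.
R is not symmetric: 1 R 3 but not 3 R 1.
R is not transitive: 0 R 3 and 3 R 2 but not 0 R 2.
R is not euclidean: 1 R 2 and 1 R 3 but not 2 R 3.
R is serial: every world has an R-successor.
(A) Dia Box p -> Box p is the dual of axiom 5, which corresponds to the euclidean property. R is not euclidean — not valid.
(B) Dia Dia p -> Dia p is the dual of axiom 4, which corresponds to transitivity. R is not transitive — not valid.
(C) p -> Box Dia p is axiom B; it is valid on a frame exactly when R is symmetric. R is not symmetric, so not valid.
(D) Box p -> Dia p is axiom D; it is valid on a frame exactly when R is serial. R is serial, so valid.
(E) p -> Dia p is the dual of axiom T; it is valid on a frame exactly when R is reflexive. R is not reflexive, so not valid.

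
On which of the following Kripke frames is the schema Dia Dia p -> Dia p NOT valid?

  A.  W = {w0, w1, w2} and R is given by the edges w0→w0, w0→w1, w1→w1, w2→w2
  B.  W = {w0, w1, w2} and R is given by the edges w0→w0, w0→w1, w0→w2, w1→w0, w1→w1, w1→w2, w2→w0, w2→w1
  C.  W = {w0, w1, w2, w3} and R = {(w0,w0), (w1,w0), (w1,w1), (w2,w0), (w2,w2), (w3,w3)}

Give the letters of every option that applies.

The schema Dia Dia p -> Dia p is the dual of axiom 4; it is valid on a frame iff R is transitive.
(A) R is transitive (R is closed under composition), so the schema is valid here.
(B) R is not transitive (w2 R w0 and w0 R w2 but not w2 R w2), so the schema fails here.
(C) R is transitive (R is closed under composition), so the schema is valid here.

B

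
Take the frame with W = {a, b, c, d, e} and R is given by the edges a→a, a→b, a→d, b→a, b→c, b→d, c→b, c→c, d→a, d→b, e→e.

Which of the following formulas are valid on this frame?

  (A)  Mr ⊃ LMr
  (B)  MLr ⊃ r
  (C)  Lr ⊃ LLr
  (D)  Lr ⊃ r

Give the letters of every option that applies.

B

R is not reflexive: not b R b.
R is symmetric: every R-edge is matched by its reverse.
R is not transitive: a R b and b R c but not a R c.
R is not euclidean: b R a and b R c but not a R c.
(A) Mr ⊃ LMr (axiom 5) characterises the euclidean frames. R is not euclidean — not valid.
(B) the dual of axiom B: valid iff R is symmetric. R is symmetric — valid.
(C) Lr ⊃ LLr (axiom 4) characterises the transitive frames. R is not transitive — not valid.
(D) Lr ⊃ r is axiom T; it is valid on a frame exactly when R is reflexive. R is not reflexive, so not valid.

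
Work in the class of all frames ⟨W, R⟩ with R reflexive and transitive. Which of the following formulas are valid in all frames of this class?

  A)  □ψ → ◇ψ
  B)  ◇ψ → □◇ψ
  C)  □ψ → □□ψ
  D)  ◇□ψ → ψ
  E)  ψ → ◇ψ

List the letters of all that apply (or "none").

Reflexive relations are serial.
(A) axiom D: valid iff R is serial. Every such R is serial — valid.
(B) axiom 5: valid iff R is euclidean. Such an R need not be euclidean — not valid.
(C) □ψ → □□ψ (axiom 4) characterises the transitive frames. Every such R is transitive — valid.
(D) ◇□ψ → ψ (the dual of axiom B) characterises the symmetric frames. Such an R need not be symmetric — not valid.
(E) ψ → ◇ψ is the dual of axiom T, which corresponds to reflexivity. Every such R is reflexive — valid.

A, C, E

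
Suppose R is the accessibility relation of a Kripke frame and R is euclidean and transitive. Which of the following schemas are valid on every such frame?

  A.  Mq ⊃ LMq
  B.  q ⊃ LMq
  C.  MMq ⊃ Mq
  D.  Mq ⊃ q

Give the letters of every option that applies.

(A) Mq ⊃ LMq (axiom 5) characterises the euclidean frames. Every such R is euclidean — valid.
(B) q ⊃ LMq is axiom B, which corresponds to symmetry. Such an R need not be symmetric — not valid.
(C) MMq ⊃ Mq is the dual of axiom 4, which corresponds to transitivity. Every such R is transitive — valid.
(D) Mq ⊃ q is the converse of T; it holds exactly when R ⊆ identity. Such an R need not be a subset of the identity — not valid.

A, C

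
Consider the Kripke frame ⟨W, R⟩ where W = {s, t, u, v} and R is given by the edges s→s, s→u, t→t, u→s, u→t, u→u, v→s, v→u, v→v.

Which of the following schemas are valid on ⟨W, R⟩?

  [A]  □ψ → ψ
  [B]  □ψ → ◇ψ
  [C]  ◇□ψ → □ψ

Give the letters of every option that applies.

A, B

R is reflexive: each world relates to itself.
R is not euclidean: u R s and u R t but not s R t.
R is serial: every world has an R-successor.
(A) axiom T: valid iff R is reflexive. R is reflexive — valid.
(B) axiom D: valid iff R is serial. R is serial — valid.
(C) ◇□ψ → □ψ (the dual of axiom 5) characterises the euclidean frames. R is not euclidean — not valid.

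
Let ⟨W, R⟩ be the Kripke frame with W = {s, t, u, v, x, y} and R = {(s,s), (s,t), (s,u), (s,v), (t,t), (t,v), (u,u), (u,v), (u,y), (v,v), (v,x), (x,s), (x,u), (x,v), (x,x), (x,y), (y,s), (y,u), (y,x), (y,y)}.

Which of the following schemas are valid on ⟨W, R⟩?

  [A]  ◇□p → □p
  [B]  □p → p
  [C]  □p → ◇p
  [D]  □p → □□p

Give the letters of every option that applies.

R is reflexive: each world relates to itself.
R is not transitive: s R u and u R y but not s R y.
R is not euclidean: s R t and s R s but not t R s.
R is serial: every world has an R-successor.
(A) ◇□p → □p (the dual of axiom 5) characterises the euclidean frames. R is not euclidean — not valid.
(B) □p → p is axiom T; it is valid on a frame exactly when R is reflexive. R is reflexive, so valid.
(C) □p → ◇p (axiom D) characterises the serial frames. R is serial — valid.
(D) □p → □□p (axiom 4) characterises the transitive frames. R is not transitive — not valid.

B, C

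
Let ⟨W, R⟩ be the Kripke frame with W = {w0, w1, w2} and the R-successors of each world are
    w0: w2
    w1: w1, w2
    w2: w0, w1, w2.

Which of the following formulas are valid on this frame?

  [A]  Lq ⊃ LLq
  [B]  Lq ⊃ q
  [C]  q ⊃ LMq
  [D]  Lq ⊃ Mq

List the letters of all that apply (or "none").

R is not reflexive: not w0 R w0.
R is symmetric: every R-edge is matched by its reverse.
R is not transitive: w0 R w2 and w2 R w0 but not w0 R w0.
R is serial: every world has an R-successor.
(A) Lq ⊃ LLq is axiom 4; it is valid on a frame exactly when R is transitive. R is not transitive, so not valid.
(B) Lq ⊃ q is axiom T; it is valid on a frame exactly when R is reflexive. R is not reflexive, so not valid.
(C) q ⊃ LMq (axiom B) characterises the symmetric frames. R is symmetric — valid.
(D) axiom D: valid iff R is serial. R is serial — valid.

C, D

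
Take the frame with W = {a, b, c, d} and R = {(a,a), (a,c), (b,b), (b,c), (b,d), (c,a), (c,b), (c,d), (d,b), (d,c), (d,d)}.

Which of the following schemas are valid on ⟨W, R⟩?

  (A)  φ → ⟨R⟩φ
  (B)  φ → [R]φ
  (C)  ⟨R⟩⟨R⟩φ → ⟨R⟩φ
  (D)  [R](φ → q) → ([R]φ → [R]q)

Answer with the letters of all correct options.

D

R is not reflexive: not c R c.
R is not transitive: a R c and c R b but not a R b.
R is not a subset of the identity: a R c with a ≠ c.
(A) φ → ⟨R⟩φ is the dual of axiom T; it is valid on a frame exactly when R is reflexive. R is not reflexive, so not valid.
(B) φ → [R]φ is valid only on frames where every R-edge is a self-loop. Here R ⊄ identity — not valid.
(C) ⟨R⟩⟨R⟩φ → ⟨R⟩φ is the dual of axiom 4; it is valid on a frame exactly when R is transitive. R is not transitive, so not valid.
(D) [R](φ → q) → ([R]φ → [R]q) is the K axiom; it holds on all frames — valid.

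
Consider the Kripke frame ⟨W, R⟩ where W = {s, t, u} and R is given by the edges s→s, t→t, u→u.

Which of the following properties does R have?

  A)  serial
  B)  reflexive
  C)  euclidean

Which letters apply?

A, B, C

(A) serial: every world has an R-successor.
(B) reflexive: each world relates to itself.
(C) euclidean: any two R-successors of the same world are R-related.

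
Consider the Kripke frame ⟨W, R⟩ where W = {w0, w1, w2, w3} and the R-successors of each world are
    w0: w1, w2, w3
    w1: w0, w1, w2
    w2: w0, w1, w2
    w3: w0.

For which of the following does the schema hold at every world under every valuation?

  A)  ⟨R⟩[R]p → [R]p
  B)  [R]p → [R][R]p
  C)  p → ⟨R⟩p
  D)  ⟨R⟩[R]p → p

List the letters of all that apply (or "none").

D

R is not reflexive: not w0 R w0.
R is symmetric: every R-edge is matched by its reverse.
R is not transitive: w0 R w1 and w1 R w0 but not w0 R w0.
R is not euclidean: w0 R w1 and w0 R w3 but not w1 R w3.
(A) ⟨R⟩[R]p → [R]p is the dual of axiom 5, which corresponds to the euclidean property. R is not euclidean — not valid.
(B) [R]p → [R][R]p is axiom 4, which corresponds to transitivity. R is not transitive — not valid.
(C) p → ⟨R⟩p (the dual of axiom T) characterises the reflexive frames. R is not reflexive — not valid.
(D) the dual of axiom B: valid iff R is symmetric. R is symmetric — valid.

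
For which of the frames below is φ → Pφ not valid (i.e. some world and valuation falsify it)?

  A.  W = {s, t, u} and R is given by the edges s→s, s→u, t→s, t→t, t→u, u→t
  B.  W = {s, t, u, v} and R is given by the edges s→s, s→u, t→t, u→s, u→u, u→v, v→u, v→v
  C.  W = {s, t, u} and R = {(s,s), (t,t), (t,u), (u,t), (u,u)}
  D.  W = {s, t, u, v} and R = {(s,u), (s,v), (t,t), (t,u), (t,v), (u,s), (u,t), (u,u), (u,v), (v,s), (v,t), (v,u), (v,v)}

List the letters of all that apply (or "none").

The schema φ → Pφ is the dual of axiom T; it is valid on a frame iff R is reflexive.
(A) R is not reflexive (not u R u), so the schema fails here.
(B) R is reflexive (each world relates to itself), so the schema is valid here.
(C) R is reflexive (each world relates to itself), so the schema is valid here.
(D) R is not reflexive (not s R s), so the schema fails here.

A, D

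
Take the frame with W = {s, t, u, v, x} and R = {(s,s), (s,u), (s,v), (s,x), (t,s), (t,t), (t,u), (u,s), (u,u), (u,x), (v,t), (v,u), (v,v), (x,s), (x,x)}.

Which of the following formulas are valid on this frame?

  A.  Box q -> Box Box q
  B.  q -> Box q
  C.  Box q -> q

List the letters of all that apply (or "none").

R is reflexive: each world relates to itself.
R is not transitive: s R v and v R t but not s R t.
R is not a subset of the identity: s R u with s ≠ u.
(A) axiom 4: valid iff R is transitive. R is not transitive — not valid.
(B) q -> Box q is valid only on frames where every R-edge is a self-loop. Here R ⊄ identity — not valid.
(C) Box q -> q is axiom T; it is valid on a frame exactly when R is reflexive. R is reflexive, so valid.

C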